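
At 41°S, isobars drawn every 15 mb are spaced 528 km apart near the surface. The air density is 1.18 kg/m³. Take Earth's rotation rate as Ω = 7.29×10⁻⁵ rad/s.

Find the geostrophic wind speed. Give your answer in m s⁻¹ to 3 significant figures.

Coriolis parameter at 41°S:
f = 2Ω sin φ = 2 × 7.29×10⁻⁵ × sin 41° = 9.57×10⁻⁵ s⁻¹
Pressure gradient: |∂P/∂n| = 1500 Pa / 528000 m = 2.84×10⁻³ Pa/m
Geostrophic balance (pressure-gradient force = Coriolis force):
V_g = (1/(fρ)) |∂P/∂n| = 2.84×10⁻³ / (9.57×10⁻⁵ × 1.18) = 25.2 m/s

25.2 m s⁻¹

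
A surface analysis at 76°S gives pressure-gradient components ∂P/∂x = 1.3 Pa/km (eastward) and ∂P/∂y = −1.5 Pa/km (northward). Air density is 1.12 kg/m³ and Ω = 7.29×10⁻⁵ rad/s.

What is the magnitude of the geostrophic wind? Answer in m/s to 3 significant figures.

Coriolis parameter at 76°S:
f = 2Ω sin φ = 2 × 7.29×10⁻⁵ × sin 76° = 1.41×10⁻⁴ s⁻¹
In the Southern Hemisphere f is negative: f = −1.41×10⁻⁴ s⁻¹.
Component geostrophic relations (x east, y north):
u_g = −(1/(fρ)) ∂P/∂y,  v_g = (1/(fρ)) ∂P/∂x
u_g = −(−1.5×10⁻³)/(−1.41×10⁻⁴ × 1.12) = −9.47 m/s;  v_g = (1.3×10⁻³)/(−1.41×10⁻⁴ × 1.12) = −8.20 m/s
|V_g| = √(u_g² + v_g²) = 12.5 m/s

12.5 m/s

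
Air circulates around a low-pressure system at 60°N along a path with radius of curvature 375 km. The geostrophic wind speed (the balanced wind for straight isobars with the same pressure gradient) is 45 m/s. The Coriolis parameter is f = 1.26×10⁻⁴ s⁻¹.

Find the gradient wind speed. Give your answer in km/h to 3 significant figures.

101 km/h

Around a low, centrifugal force acts outward with Coriolis, so pressure-gradient force balances both:
(1/ρ)|∂P/∂n| = fV + V²/R  →  V² + fR·V − fR·V_g = 0
With fR = 1.26×10⁻⁴ × 375×10³ m = 47.2 m/s:
V = [−fR + √((fR)² + 4 fR V_g)]/2 = [−47.2 + √(47.2² + 4×47.2×45)]/2 = 28.2 m/s
Subgeostrophic (V < V_g = 45 m/s), as expected around a low.
Converting: 28.2 m/s × 3.6 = 101 km/h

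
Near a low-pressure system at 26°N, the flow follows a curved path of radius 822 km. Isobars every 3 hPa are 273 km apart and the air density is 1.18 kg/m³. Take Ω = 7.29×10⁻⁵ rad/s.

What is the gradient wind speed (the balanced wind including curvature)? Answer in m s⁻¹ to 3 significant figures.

Coriolis parameter at 26°N:
f = 2Ω sin φ = 2 × 7.29×10⁻⁵ × sin 26° = 6.39×10⁻⁵ s⁻¹
Pressure gradient: |∂P/∂n| = 300 Pa / 273000 m = 1.10×10⁻³ Pa/m
Geostrophic speed: V_g = |∂P/∂n|/(fρ) = 1.10×10⁻³/(6.39×10⁻⁵ × 1.18) = 14.6 m/s
Around a low, centrifugal force acts outward with Coriolis, so pressure-gradient force balances both:
(1/ρ)|∂P/∂n| = fV + V²/R  →  V² + fR·V − fR·V_g = 0
With fR = 6.39×10⁻⁵ × 822×10³ m = 52.5 m/s:
V = [−fR + √((fR)² + 4 fR V_g)]/2 = [−52.5 + √(52.5² + 4×52.5×14.6)]/2 = 11.9 m/s
Subgeostrophic (V < V_g = 14.6 m/s), as expected around a low.

11.9 m s⁻¹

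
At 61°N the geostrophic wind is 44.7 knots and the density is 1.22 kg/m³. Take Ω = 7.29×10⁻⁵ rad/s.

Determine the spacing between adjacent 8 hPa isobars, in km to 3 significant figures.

Coriolis parameter at 61°N:
f = 2Ω sin φ = 2 × 7.29×10⁻⁵ × sin 61° = 1.28×10⁻⁴ s⁻¹
Wind speed in SI: 44.7 knots = 23.0 m/s
Geostrophic balance rearranged: |∂P/∂n| = f ρ V_g
|∂P/∂n| = 1.28×10⁻⁴ × 1.22 × 23.0 = 3.58×10⁻³ Pa/m
Isobar spacing: Δn = ΔP/|∂P/∂n| = 800 Pa / 3.58×10⁻³ Pa/m = 223619 m ≈ 224 km

224 km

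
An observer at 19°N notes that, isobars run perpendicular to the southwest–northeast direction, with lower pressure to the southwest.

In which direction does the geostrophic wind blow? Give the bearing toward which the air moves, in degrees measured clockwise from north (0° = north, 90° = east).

315°

The pressure-gradient force points toward the southwest (bearing 225°).
Geostrophic balance: in the Northern Hemisphere the Coriolis force deflects motion to the right, so the geostrophic wind blows 90° to the right of the pressure-gradient force (low pressure on the left).
Rotating 225° by 90° clockwise gives 315° — the wind blows toward the northwest.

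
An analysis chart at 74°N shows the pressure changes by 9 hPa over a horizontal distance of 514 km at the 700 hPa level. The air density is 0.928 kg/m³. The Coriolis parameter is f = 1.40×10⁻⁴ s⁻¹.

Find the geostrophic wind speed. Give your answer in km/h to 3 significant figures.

Pressure gradient: |∂P/∂n| = 900 Pa / 514000 m = 1.75×10⁻³ Pa/m
Geostrophic balance (pressure-gradient force = Coriolis force):
V_g = (1/(fρ)) |∂P/∂n| = 1.75×10⁻³ / (1.40×10⁻⁴ × 0.928) = 13.5 m/s
Converting: 13.5 m/s × 3.6 = 48.5 km/h

48.5 km/h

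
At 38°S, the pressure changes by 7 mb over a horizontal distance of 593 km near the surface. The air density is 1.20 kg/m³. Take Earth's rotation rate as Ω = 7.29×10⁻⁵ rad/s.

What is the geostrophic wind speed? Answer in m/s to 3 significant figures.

11.0 m/s

Coriolis parameter at 38°S:
f = 2Ω sin φ = 2 × 7.29×10⁻⁵ × sin 38° = 8.98×10⁻⁵ s⁻¹
Pressure gradient: |∂P/∂n| = 700 Pa / 593000 m = 1.18×10⁻³ Pa/m
Geostrophic balance (pressure-gradient force = Coriolis force):
V_g = (1/(fρ)) |∂P/∂n| = 1.18×10⁻³ / (8.98×10⁻⁵ × 1.20) = 11.0 m/s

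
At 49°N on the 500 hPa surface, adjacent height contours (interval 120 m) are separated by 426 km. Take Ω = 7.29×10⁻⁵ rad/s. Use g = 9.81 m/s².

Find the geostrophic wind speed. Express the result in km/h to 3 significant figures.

Coriolis parameter at 49°N:
f = 2Ω sin φ = 2 × 7.29×10⁻⁵ × sin 49° = 1.10×10⁻⁴ s⁻¹
Height gradient: |∂Z/∂n| = 120 m / 426000 m = 2.82×10⁻⁴
On a pressure surface, geostrophic balance gives V_g = (g/f)|∂Z/∂n|:
V_g = 9.81 × 2.82×10⁻⁴ / 1.10×10⁻⁴ = 25.1 m/s
Converting: 25.1 m/s × 3.6 = 90.4 km/h

90.4 km/h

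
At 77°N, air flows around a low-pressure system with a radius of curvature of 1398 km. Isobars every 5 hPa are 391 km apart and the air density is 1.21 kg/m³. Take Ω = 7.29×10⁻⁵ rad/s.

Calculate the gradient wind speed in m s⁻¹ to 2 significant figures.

7.2 m s⁻¹

Coriolis parameter at 77°N:
f = 2Ω sin φ = 2 × 7.29×10⁻⁵ × sin 77° = 1.42×10⁻⁴ s⁻¹
Pressure gradient: |∂P/∂n| = 500 Pa / 391000 m = 1.28×10⁻³ Pa/m
Geostrophic speed: V_g = |∂P/∂n|/(fρ) = 1.28×10⁻³/(1.42×10⁻⁴ × 1.21) = 7.44 m/s
Around a low, centrifugal force acts outward with Coriolis, so pressure-gradient force balances both:
(1/ρ)|∂P/∂n| = fV + V²/R  →  V² + fR·V − fR·V_g = 0
With fR = 1.42×10⁻⁴ × 1398×10³ m = 199 m/s:
V = [−fR + √((fR)² + 4 fR V_g)]/2 = [−199 + √(199² + 4×199×7.44)]/2 = 7.18 m/s
Subgeostrophic (V < V_g = 7.44 m/s), as expected around a low.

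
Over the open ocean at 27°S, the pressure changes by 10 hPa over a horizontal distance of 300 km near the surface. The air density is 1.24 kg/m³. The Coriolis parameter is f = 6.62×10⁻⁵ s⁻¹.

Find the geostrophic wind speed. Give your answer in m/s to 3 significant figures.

Pressure gradient: |∂P/∂n| = 1000 Pa / 300000 m = 3.33×10⁻³ Pa/m
Geostrophic balance (pressure-gradient force = Coriolis force):
V_g = (1/(fρ)) |∂P/∂n| = 3.33×10⁻³ / (6.62×10⁻⁵ × 1.24) = 40.6 m/s

40.6 m/s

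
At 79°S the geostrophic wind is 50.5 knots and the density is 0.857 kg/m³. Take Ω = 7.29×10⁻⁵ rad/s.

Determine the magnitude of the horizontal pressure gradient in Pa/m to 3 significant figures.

Coriolis parameter at 79°S:
f = 2Ω sin φ = 2 × 7.29×10⁻⁵ × sin 79° = 1.43×10⁻⁴ s⁻¹
Wind speed in SI: 50.5 knots = 26.0 m/s
Geostrophic balance rearranged: |∂P/∂n| = f ρ V_g
|∂P/∂n| = 1.43×10⁻⁴ × 0.857 × 26.0 = 3.19×10⁻³ Pa/m

3.19×10⁻³ Pa/m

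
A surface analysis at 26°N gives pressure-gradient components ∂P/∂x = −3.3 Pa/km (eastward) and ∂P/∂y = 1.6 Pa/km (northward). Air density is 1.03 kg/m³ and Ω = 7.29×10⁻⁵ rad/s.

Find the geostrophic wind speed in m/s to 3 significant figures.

Coriolis parameter at 26°N:
f = 2Ω sin φ = 2 × 7.29×10⁻⁵ × sin 26° = 6.39×10⁻⁵ s⁻¹
Component geostrophic relations (x east, y north):
u_g = −(1/(fρ)) ∂P/∂y,  v_g = (1/(fρ)) ∂P/∂x
u_g = −(1.6×10⁻³)/(6.39×10⁻⁵ × 1.03) = −24.3 m/s;  v_g = (−3.3×10⁻³)/(6.39×10⁻⁵ × 1.03) = −50.1 m/s
|V_g| = √(u_g² + v_g²) = 55.7 m/s

55.7 m/s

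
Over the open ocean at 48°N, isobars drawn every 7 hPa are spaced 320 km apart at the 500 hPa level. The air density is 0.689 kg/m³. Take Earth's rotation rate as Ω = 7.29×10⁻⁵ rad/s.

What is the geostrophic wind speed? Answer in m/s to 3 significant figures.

Coriolis parameter at 48°N:
f = 2Ω sin φ = 2 × 7.29×10⁻⁵ × sin 48° = 1.08×10⁻⁴ s⁻¹
Pressure gradient: |∂P/∂n| = 700 Pa / 320000 m = 2.19×10⁻³ Pa/m
Geostrophic balance (pressure-gradient force = Coriolis force):
V_g = (1/(fρ)) |∂P/∂n| = 2.19×10⁻³ / (1.08×10⁻⁴ × 0.689) = 29.3 m/s

29.3 m/s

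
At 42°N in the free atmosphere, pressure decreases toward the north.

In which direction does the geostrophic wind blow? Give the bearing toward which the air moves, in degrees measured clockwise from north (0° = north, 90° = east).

090°

The pressure-gradient force points toward the north (bearing 000°).
Geostrophic balance: in the Northern Hemisphere the Coriolis force deflects motion to the right, so the geostrophic wind blows 90° to the right of the pressure-gradient force (low pressure on the left).
Rotating 000° by 90° clockwise gives 090° — the wind blows toward the east.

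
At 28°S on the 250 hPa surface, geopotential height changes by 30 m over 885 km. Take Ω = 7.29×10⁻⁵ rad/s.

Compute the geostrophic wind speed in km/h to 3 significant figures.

Coriolis parameter at 28°S:
f = 2Ω sin φ = 2 × 7.29×10⁻⁵ × sin 28° = 6.84×10⁻⁵ s⁻¹
Height gradient: |∂Z/∂n| = 30 m / 885000 m = 3.39×10⁻⁵
On a pressure surface, geostrophic balance gives V_g = (g/f)|∂Z/∂n|:
V_g = 9.81 × 3.39×10⁻⁵ / 6.84×10⁻⁵ = 4.86 m/s
Converting: 4.86 m/s × 3.6 = 17.5 km/h

17.5 km/h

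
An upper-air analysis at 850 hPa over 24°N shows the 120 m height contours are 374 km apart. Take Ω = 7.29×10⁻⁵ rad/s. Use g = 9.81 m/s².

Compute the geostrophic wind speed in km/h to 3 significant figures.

Coriolis parameter at 24°N:
f = 2Ω sin φ = 2 × 7.29×10⁻⁵ × sin 24° = 5.93×10⁻⁵ s⁻¹
Height gradient: |∂Z/∂n| = 120 m / 374000 m = 3.21×10⁻⁴
On a pressure surface, geostrophic balance gives V_g = (g/f)|∂Z/∂n|:
V_g = 9.81 × 3.21×10⁻⁴ / 5.93×10⁻⁵ = 53.1 m/s
Converting: 53.1 m/s × 3.6 = 191 km/h

191 km/h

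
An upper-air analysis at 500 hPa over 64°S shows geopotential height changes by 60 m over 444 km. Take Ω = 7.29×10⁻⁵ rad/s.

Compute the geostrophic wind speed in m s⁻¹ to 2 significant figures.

Coriolis parameter at 64°S:
f = 2Ω sin φ = 2 × 7.29×10⁻⁵ × sin 64° = 1.31×10⁻⁴ s⁻¹
Height gradient: |∂Z/∂n| = 60 m / 444000 m = 1.35×10⁻⁴
On a pressure surface, geostrophic balance gives V_g = (g/f)|∂Z/∂n|:
V_g = 9.81 × 1.35×10⁻⁴ / 1.31×10⁻⁴ = 10.1 m/s

10 m s⁻¹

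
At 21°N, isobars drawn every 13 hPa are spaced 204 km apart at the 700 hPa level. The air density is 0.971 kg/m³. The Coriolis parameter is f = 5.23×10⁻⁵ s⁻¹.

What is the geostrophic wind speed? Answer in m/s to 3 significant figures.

Pressure gradient: |∂P/∂n| = 1300 Pa / 204000 m = 6.37×10⁻³ Pa/m
Geostrophic balance (pressure-gradient force = Coriolis force):
V_g = (1/(fρ)) |∂P/∂n| = 6.37×10⁻³ / (5.23×10⁻⁵ × 0.971) = 125 m/s

125 m/s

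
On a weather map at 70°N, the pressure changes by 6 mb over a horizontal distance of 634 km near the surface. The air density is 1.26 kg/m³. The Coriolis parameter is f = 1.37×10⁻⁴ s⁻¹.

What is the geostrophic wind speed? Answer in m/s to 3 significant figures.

Pressure gradient: |∂P/∂n| = 600 Pa / 634000 m = 9.46×10⁻⁴ Pa/m
Geostrophic balance (pressure-gradient force = Coriolis force):
V_g = (1/(fρ)) |∂P/∂n| = 9.46×10⁻⁴ / (1.37×10⁻⁴ × 1.26) = 5.48 m/s

5.48 m/s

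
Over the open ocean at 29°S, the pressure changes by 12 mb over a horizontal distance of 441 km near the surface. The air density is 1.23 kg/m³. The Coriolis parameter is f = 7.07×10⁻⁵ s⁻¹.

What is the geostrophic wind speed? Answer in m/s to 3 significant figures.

31.3 m/s

Pressure gradient: |∂P/∂n| = 1200 Pa / 441000 m = 2.72×10⁻³ Pa/m
Geostrophic balance (pressure-gradient force = Coriolis force):
V_g = (1/(fρ)) |∂P/∂n| = 2.72×10⁻³ / (7.07×10⁻⁵ × 1.23) = 31.3 m/s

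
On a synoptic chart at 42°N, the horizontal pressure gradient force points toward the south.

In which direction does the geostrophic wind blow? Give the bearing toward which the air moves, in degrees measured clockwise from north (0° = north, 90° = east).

270°

The pressure-gradient force points toward the south (bearing 180°).
Geostrophic balance: in the Northern Hemisphere the Coriolis force deflects motion to the right, so the geostrophic wind blows 90° to the right of the pressure-gradient force (low pressure on the left).
Rotating 180° by 90° clockwise gives 270° — the wind blows toward the west.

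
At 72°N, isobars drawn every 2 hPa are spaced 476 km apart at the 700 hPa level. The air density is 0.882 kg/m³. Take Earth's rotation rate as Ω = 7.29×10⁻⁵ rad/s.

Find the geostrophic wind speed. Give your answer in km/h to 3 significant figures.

12.4 km/h

Coriolis parameter at 72°N:
f = 2Ω sin φ = 2 × 7.29×10⁻⁵ × sin 72° = 1.39×10⁻⁴ s⁻¹
Pressure gradient: |∂P/∂n| = 200 Pa / 476000 m = 4.20×10⁻⁴ Pa/m
Geostrophic balance (pressure-gradient force = Coriolis force):
V_g = (1/(fρ)) |∂P/∂n| = 4.20×10⁻⁴ / (1.39×10⁻⁴ × 0.882) = 3.44 m/s
Converting: 3.44 m/s × 3.6 = 12.4 km/h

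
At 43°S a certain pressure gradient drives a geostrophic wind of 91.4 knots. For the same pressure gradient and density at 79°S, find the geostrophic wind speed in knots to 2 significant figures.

64 knots

With the same pressure gradient and density, V_g ∝ 1/f ∝ 1/sin φ.
V₂ = V₁ · sin φ₁ / sin φ₂ = 91.4 × sin 43° / sin 79°
V₂ = 91.4 × 0.6820/0.9816 = 64 knots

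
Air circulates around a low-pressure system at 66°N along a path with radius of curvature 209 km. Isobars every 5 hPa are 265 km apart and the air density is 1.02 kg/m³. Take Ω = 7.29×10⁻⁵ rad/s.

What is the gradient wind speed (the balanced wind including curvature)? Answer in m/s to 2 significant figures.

10 m/s

Coriolis parameter at 66°N:
f = 2Ω sin φ = 2 × 7.29×10⁻⁵ × sin 66° = 1.33×10⁻⁴ s⁻¹
Pressure gradient: |∂P/∂n| = 500 Pa / 265000 m = 1.89×10⁻³ Pa/m
Geostrophic speed: V_g = |∂P/∂n|/(fρ) = 1.89×10⁻³/(1.33×10⁻⁴ × 1.02) = 13.9 m/s
Around a low, centrifugal force acts outward with Coriolis, so pressure-gradient force balances both:
(1/ρ)|∂P/∂n| = fV + V²/R  →  V² + fR·V − fR·V_g = 0
With fR = 1.33×10⁻⁴ × 209×10³ m = 27.8 m/s:
V = [−fR + √((fR)² + 4 fR V_g)]/2 = [−27.8 + √(27.8² + 4×27.8×13.9)]/2 = 10.2 m/s
Subgeostrophic (V < V_g = 13.9 m/s), as expected around a low.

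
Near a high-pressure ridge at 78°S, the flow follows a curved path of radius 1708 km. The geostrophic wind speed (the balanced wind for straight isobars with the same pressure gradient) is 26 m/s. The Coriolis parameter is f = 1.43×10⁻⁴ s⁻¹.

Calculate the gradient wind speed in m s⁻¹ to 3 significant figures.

Around a high, pressure-gradient force acts outward with centrifugal, so Coriolis balances both:
fV = (1/ρ)|∂P/∂n| + V²/R  →  V² − fR·V + fR·V_g = 0
With fR = 1.43×10⁻⁴ × 1708×10³ m = 244 m/s:
V = [fR − √((fR)² − 4 fR V_g)]/2 = [244 − √(244² − 4×244×26)]/2 = 29.6 m/s
Supergeostrophic (V > V_g = 26 m/s), as expected around a high.

29.6 m s⁻¹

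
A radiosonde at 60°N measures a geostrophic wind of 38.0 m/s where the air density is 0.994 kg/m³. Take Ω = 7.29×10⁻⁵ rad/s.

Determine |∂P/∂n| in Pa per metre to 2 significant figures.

Coriolis parameter at 60°N:
f = 2Ω sin φ = 2 × 7.29×10⁻⁵ × sin 60° = 1.26×10⁻⁴ s⁻¹
Geostrophic balance rearranged: |∂P/∂n| = f ρ V_g
|∂P/∂n| = 1.26×10⁻⁴ × 0.994 × 38.0 = 4.77×10⁻³ Pa/m

4.8×10⁻³ Pa/m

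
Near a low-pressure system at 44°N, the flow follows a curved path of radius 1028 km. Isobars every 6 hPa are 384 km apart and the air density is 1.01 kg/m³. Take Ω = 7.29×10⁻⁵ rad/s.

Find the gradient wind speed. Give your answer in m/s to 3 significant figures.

Coriolis parameter at 44°N:
f = 2Ω sin φ = 2 × 7.29×10⁻⁵ × sin 44° = 1.01×10⁻⁴ s⁻¹
Pressure gradient: |∂P/∂n| = 600 Pa / 384000 m = 1.56×10⁻³ Pa/m
Geostrophic speed: V_g = |∂P/∂n|/(fρ) = 1.56×10⁻³/(1.01×10⁻⁴ × 1.01) = 15.3 m/s
Around a low, centrifugal force acts outward with Coriolis, so pressure-gradient force balances both:
(1/ρ)|∂P/∂n| = fV + V²/R  →  V² + fR·V − fR·V_g = 0
With fR = 1.01×10⁻⁴ × 1028×10³ m = 104 m/s:
V = [−fR + √((fR)² + 4 fR V_g)]/2 = [−104 + √(104² + 4×104×15.3)]/2 = 13.5 m/s
Subgeostrophic (V < V_g = 15.3 m/s), as expected around a low.

13.5 m/s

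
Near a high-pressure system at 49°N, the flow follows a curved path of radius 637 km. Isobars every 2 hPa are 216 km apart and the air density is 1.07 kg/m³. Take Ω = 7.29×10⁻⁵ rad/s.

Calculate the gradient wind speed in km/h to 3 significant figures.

Coriolis parameter at 49°N:
f = 2Ω sin φ = 2 × 7.29×10⁻⁵ × sin 49° = 1.10×10⁻⁴ s⁻¹
Pressure gradient: |∂P/∂n| = 200 Pa / 216000 m = 9.26×10⁻⁴ Pa/m
Geostrophic speed: V_g = |∂P/∂n|/(fρ) = 9.26×10⁻⁴/(1.10×10⁻⁴ × 1.07) = 7.86 m/s
Around a high, pressure-gradient force acts outward with centrifugal, so Coriolis balances both:
fV = (1/ρ)|∂P/∂n| + V²/R  →  V² − fR·V + fR·V_g = 0
With fR = 1.10×10⁻⁴ × 637×10³ m = 70.1 m/s:
V = [fR − √((fR)² − 4 fR V_g)]/2 = [70.1 − √(70.1² − 4×70.1×7.86)]/2 = 9.03 m/s
Supergeostrophic (V > V_g = 7.86 m/s), as expected around a high.
Converting: 9.03 m/s × 3.6 = 32.5 km/h

32.5 km/h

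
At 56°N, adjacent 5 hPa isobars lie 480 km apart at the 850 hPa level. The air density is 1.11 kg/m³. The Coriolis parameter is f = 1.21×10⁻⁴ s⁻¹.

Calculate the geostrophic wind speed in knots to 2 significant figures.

15 knots

Pressure gradient: |∂P/∂n| = 500 Pa / 480000 m = 1.04×10⁻³ Pa/m
Geostrophic balance (pressure-gradient force = Coriolis force):
V_g = (1/(fρ)) |∂P/∂n| = 1.04×10⁻³ / (1.21×10⁻⁴ × 1.11) = 7.76 m/s
Converting: 7.76 m/s × 1.944 = 15 knots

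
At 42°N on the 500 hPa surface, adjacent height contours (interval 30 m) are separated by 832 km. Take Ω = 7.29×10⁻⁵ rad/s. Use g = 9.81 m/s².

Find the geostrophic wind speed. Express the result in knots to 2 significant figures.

7.0 knots

Coriolis parameter at 42°N:
f = 2Ω sin φ = 2 × 7.29×10⁻⁵ × sin 42° = 9.76×10⁻⁵ s⁻¹
Height gradient: |∂Z/∂n| = 30 m / 832000 m = 3.61×10⁻⁵
On a pressure surface, geostrophic balance gives V_g = (g/f)|∂Z/∂n|:
V_g = 9.81 × 3.61×10⁻⁵ / 9.76×10⁻⁵ = 3.63 m/s
Converting: 3.63 m/s × 1.944 = 7.0 knots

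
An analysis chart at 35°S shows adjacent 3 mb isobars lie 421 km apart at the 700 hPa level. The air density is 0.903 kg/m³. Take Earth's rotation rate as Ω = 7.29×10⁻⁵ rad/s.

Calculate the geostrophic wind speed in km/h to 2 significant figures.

34 km/h

Coriolis parameter at 35°S:
f = 2Ω sin φ = 2 × 7.29×10⁻⁵ × sin 35° = 8.36×10⁻⁵ s⁻¹
Pressure gradient: |∂P/∂n| = 300 Pa / 421000 m = 7.13×10⁻⁴ Pa/m
Geostrophic balance (pressure-gradient force = Coriolis force):
V_g = (1/(fρ)) |∂P/∂n| = 7.13×10⁻⁴ / (8.36×10⁻⁵ × 0.903) = 9.44 m/s
Converting: 9.44 m/s × 3.6 = 34 km/h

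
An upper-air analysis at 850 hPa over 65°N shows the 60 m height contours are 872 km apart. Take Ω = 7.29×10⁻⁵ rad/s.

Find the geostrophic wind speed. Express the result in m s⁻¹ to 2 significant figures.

Coriolis parameter at 65°N:
f = 2Ω sin φ = 2 × 7.29×10⁻⁵ × sin 65° = 1.32×10⁻⁴ s⁻¹
Height gradient: |∂Z/∂n| = 60 m / 872000 m = 6.88×10⁻⁵
On a pressure surface, geostrophic balance gives V_g = (g/f)|∂Z/∂n|:
V_g = 9.81 × 6.88×10⁻⁵ / 1.32×10⁻⁴ = 5.11 m/s

5.1 m s⁻¹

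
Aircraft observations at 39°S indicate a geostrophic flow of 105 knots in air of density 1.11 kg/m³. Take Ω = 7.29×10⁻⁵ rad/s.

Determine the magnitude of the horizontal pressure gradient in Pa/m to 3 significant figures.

5.50×10⁻³ Pa/m

Coriolis parameter at 39°S:
f = 2Ω sin φ = 2 × 7.29×10⁻⁵ × sin 39° = 9.18×10⁻⁵ s⁻¹
Wind speed in SI: 105 knots = 54.0 m/s
Geostrophic balance rearranged: |∂P/∂n| = f ρ V_g
|∂P/∂n| = 9.18×10⁻⁵ × 1.11 × 54.0 = 5.50×10⁻³ Pa/m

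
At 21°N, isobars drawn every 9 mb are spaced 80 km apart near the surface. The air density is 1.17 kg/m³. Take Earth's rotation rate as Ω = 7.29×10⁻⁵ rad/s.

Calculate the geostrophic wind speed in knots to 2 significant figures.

Coriolis parameter at 21°N:
f = 2Ω sin φ = 2 × 7.29×10⁻⁵ × sin 21° = 5.23×10⁻⁵ s⁻¹
Pressure gradient: |∂P/∂n| = 900 Pa / 80000 m = 1.12×10⁻² Pa/m
Geostrophic balance (pressure-gradient force = Coriolis force):
V_g = (1/(fρ)) |∂P/∂n| = 1.12×10⁻² / (5.23×10⁻⁵ × 1.17) = 184 m/s
Converting: 184 m/s × 1.944 = 360 knots

360 knots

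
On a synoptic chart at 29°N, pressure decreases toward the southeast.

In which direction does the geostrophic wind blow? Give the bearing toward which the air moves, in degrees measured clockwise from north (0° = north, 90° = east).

225°

The pressure-gradient force points toward the southeast (bearing 135°).
Geostrophic balance: in the Northern Hemisphere the Coriolis force deflects motion to the right, so the geostrophic wind blows 90° to the right of the pressure-gradient force (low pressure on the left).
Rotating 135° by 90° clockwise gives 225° — the wind blows toward the southwest.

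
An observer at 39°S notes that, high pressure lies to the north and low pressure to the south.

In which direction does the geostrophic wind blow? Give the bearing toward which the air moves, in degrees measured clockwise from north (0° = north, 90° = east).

The pressure-gradient force points toward the south (bearing 180°).
Geostrophic balance: in the Southern Hemisphere the Coriolis force deflects motion to the left, so the geostrophic wind blows 90° to the left of the pressure-gradient force (low pressure on the right).
Rotating 180° by 90° counterclockwise gives 090° — the wind blows toward the east.

090°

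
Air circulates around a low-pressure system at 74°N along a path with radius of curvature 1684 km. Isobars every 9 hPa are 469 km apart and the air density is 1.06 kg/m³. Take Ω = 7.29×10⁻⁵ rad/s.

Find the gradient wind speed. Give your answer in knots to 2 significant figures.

Coriolis parameter at 74°N:
f = 2Ω sin φ = 2 × 7.29×10⁻⁵ × sin 74° = 1.40×10⁻⁴ s⁻¹
Pressure gradient: |∂P/∂n| = 900 Pa / 469000 m = 1.92×10⁻³ Pa/m
Geostrophic speed: V_g = |∂P/∂n|/(fρ) = 1.92×10⁻³/(1.40×10⁻⁴ × 1.06) = 12.9 m/s
Around a low, centrifugal force acts outward with Coriolis, so pressure-gradient force balances both:
(1/ρ)|∂P/∂n| = fV + V²/R  →  V² + fR·V − fR·V_g = 0
With fR = 1.40×10⁻⁴ × 1684×10³ m = 236 m/s:
V = [−fR + √((fR)² + 4 fR V_g)]/2 = [−236 + √(236² + 4×236×12.9)]/2 = 12.3 m/s
Subgeostrophic (V < V_g = 12.9 m/s), as expected around a low.
Converting: 12.3 m/s × 1.944 = 24 knots

24 knots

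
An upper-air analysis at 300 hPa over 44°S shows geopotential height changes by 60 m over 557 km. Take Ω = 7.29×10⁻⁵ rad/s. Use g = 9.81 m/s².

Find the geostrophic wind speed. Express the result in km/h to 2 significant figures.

38 km/h

Coriolis parameter at 44°S:
f = 2Ω sin φ = 2 × 7.29×10⁻⁵ × sin 44° = 1.01×10⁻⁴ s⁻¹
Height gradient: |∂Z/∂n| = 60 m / 557000 m = 1.08×10⁻⁴
On a pressure surface, geostrophic balance gives V_g = (g/f)|∂Z/∂n|:
V_g = 9.81 × 1.08×10⁻⁴ / 1.01×10⁻⁴ = 10.4 m/s
Converting: 10.4 m/s × 3.6 = 38 km/h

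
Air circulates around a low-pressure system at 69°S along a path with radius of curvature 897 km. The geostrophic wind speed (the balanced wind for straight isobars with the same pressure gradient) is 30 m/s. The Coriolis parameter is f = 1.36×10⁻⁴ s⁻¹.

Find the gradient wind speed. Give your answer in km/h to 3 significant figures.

Around a low, centrifugal force acts outward with Coriolis, so pressure-gradient force balances both:
(1/ρ)|∂P/∂n| = fV + V²/R  →  V² + fR·V − fR·V_g = 0
With fR = 1.36×10⁻⁴ × 897×10³ m = 122 m/s:
V = [−fR + √((fR)² + 4 fR V_g)]/2 = [−122 + √(122² + 4×122×30)]/2 = 24.9 m/s
Subgeostrophic (V < V_g = 30 m/s), as expected around a low.
Converting: 24.9 m/s × 3.6 = 89.7 km/h

89.7 km/h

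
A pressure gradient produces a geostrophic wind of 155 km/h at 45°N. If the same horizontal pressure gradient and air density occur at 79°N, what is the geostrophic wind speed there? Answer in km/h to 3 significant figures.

112 km/h

With the same pressure gradient and density, V_g ∝ 1/f ∝ 1/sin φ.
V₂ = V₁ · sin φ₁ / sin φ₂ = 155 × sin 45° / sin 79°
V₂ = 155 × 0.7071/0.9816 = 112 km/h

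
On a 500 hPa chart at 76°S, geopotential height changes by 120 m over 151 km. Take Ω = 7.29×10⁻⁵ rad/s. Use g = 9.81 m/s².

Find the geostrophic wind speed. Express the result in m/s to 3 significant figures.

55.1 m/s

Coriolis parameter at 76°S:
f = 2Ω sin φ = 2 × 7.29×10⁻⁵ × sin 76° = 1.41×10⁻⁴ s⁻¹
Height gradient: |∂Z/∂n| = 120 m / 151000 m = 7.95×10⁻⁴
On a pressure surface, geostrophic balance gives V_g = (g/f)|∂Z/∂n|:
V_g = 9.81 × 7.95×10⁻⁴ / 1.41×10⁻⁴ = 55.1 m/s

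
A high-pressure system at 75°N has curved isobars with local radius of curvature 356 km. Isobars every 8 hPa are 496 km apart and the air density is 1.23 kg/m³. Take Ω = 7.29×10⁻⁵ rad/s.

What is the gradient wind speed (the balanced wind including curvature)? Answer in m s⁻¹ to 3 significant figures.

12.4 m s⁻¹

Coriolis parameter at 75°N:
f = 2Ω sin φ = 2 × 7.29×10⁻⁵ × sin 75° = 1.41×10⁻⁴ s⁻¹
Pressure gradient: |∂P/∂n| = 800 Pa / 496000 m = 1.61×10⁻³ Pa/m
Geostrophic speed: V_g = |∂P/∂n|/(fρ) = 1.61×10⁻³/(1.41×10⁻⁴ × 1.23) = 9.31 m/s
Around a high, pressure-gradient force acts outward with centrifugal, so Coriolis balances both:
fV = (1/ρ)|∂P/∂n| + V²/R  →  V² − fR·V + fR·V_g = 0
With fR = 1.41×10⁻⁴ × 356×10³ m = 50.1 m/s:
V = [fR − √((fR)² − 4 fR V_g)]/2 = [50.1 − √(50.1² − 4×50.1×9.31)]/2 = 12.4 m/s
Supergeostrophic (V > V_g = 9.31 m/s), as expected around a high.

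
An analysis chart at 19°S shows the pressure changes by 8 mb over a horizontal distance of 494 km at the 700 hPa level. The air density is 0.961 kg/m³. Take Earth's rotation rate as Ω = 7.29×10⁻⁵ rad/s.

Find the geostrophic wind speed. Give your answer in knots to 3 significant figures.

69.0 knots

Coriolis parameter at 19°S:
f = 2Ω sin φ = 2 × 7.29×10⁻⁵ × sin 19° = 4.75×10⁻⁵ s⁻¹
Pressure gradient: |∂P/∂n| = 800 Pa / 494000 m = 1.62×10⁻³ Pa/m
Geostrophic balance (pressure-gradient force = Coriolis force):
V_g = (1/(fρ)) |∂P/∂n| = 1.62×10⁻³ / (4.75×10⁻⁵ × 0.961) = 35.5 m/s
Converting: 35.5 m/s × 1.944 = 69.0 knots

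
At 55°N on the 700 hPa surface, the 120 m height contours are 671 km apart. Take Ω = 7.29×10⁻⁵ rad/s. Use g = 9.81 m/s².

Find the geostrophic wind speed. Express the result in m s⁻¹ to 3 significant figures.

Coriolis parameter at 55°N:
f = 2Ω sin φ = 2 × 7.29×10⁻⁵ × sin 55° = 1.19×10⁻⁴ s⁻¹
Height gradient: |∂Z/∂n| = 120 m / 671000 m = 1.79×10⁻⁴
On a pressure surface, geostrophic balance gives V_g = (g/f)|∂Z/∂n|:
V_g = 9.81 × 1.79×10⁻⁴ / 1.19×10⁻⁴ = 14.7 m/s

14.7 m s⁻¹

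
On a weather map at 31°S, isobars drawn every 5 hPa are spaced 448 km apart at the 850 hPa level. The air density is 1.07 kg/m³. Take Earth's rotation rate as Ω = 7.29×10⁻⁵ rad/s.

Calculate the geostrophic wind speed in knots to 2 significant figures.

Coriolis parameter at 31°S:
f = 2Ω sin φ = 2 × 7.29×10⁻⁵ × sin 31° = 7.51×10⁻⁵ s⁻¹
Pressure gradient: |∂P/∂n| = 500 Pa / 448000 m = 1.12×10⁻³ Pa/m
Geostrophic balance (pressure-gradient force = Coriolis force):
V_g = (1/(fρ)) |∂P/∂n| = 1.12×10⁻³ / (7.51×10⁻⁵ × 1.07) = 13.9 m/s
Converting: 13.9 m/s × 1.944 = 27 knots

27 knots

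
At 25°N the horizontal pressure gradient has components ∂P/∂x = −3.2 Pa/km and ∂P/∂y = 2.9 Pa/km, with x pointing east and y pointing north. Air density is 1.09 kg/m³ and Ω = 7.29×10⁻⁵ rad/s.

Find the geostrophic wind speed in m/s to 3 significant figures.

Coriolis parameter at 25°N:
f = 2Ω sin φ = 2 × 7.29×10⁻⁵ × sin 25° = 6.16×10⁻⁵ s⁻¹
Component geostrophic relations (x east, y north):
u_g = −(1/(fρ)) ∂P/∂y,  v_g = (1/(fρ)) ∂P/∂x
u_g = −(2.9×10⁻³)/(6.16×10⁻⁵ × 1.09) = −43.2 m/s;  v_g = (−3.2×10⁻³)/(6.16×10⁻⁵ × 1.09) = −47.6 m/s
|V_g| = √(u_g² + v_g²) = 64.3 m/s

64.3 m/s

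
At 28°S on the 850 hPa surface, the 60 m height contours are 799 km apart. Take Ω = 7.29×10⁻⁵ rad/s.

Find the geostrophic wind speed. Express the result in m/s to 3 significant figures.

Coriolis parameter at 28°S:
f = 2Ω sin φ = 2 × 7.29×10⁻⁵ × sin 28° = 6.84×10⁻⁵ s⁻¹
Height gradient: |∂Z/∂n| = 60 m / 799000 m = 7.51×10⁻⁵
On a pressure surface, geostrophic balance gives V_g = (g/f)|∂Z/∂n|:
V_g = 9.81 × 7.51×10⁻⁵ / 6.84×10⁻⁵ = 10.8 m/s

10.8 m/s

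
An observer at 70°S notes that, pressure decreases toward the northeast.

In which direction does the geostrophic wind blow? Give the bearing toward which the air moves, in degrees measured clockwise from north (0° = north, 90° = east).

315°

The pressure-gradient force points toward the northeast (bearing 045°).
Geostrophic balance: in the Southern Hemisphere the Coriolis force deflects motion to the left, so the geostrophic wind blows 90° to the left of the pressure-gradient force (low pressure on the right).
Rotating 045° by 90° counterclockwise gives 315° — the wind blows toward the northwest.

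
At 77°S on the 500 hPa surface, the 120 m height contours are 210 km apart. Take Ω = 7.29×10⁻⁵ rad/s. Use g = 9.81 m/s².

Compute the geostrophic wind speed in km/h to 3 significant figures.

Coriolis parameter at 77°S:
f = 2Ω sin φ = 2 × 7.29×10⁻⁵ × sin 77° = 1.42×10⁻⁴ s⁻¹
Height gradient: |∂Z/∂n| = 120 m / 210000 m = 5.71×10⁻⁴
On a pressure surface, geostrophic balance gives V_g = (g/f)|∂Z/∂n|:
V_g = 9.81 × 5.71×10⁻⁴ / 1.42×10⁻⁴ = 39.5 m/s
Converting: 39.5 m/s × 3.6 = 142 km/h

142 km/h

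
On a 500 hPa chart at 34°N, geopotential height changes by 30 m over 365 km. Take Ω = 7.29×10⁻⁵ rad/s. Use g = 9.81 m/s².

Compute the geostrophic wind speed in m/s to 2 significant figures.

Coriolis parameter at 34°N:
f = 2Ω sin φ = 2 × 7.29×10⁻⁵ × sin 34° = 8.15×10⁻⁵ s⁻¹
Height gradient: |∂Z/∂n| = 30 m / 365000 m = 8.22×10⁻⁵
On a pressure surface, geostrophic balance gives V_g = (g/f)|∂Z/∂n|:
V_g = 9.81 × 8.22×10⁻⁵ / 8.15×10⁻⁵ = 9.89 m/s

9.9 m/s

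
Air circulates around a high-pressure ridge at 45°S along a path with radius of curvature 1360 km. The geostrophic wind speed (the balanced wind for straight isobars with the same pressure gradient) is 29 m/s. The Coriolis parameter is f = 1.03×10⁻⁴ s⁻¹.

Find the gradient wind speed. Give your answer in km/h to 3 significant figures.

148 km/h

Around a high, pressure-gradient force acts outward with centrifugal, so Coriolis balances both:
fV = (1/ρ)|∂P/∂n| + V²/R  →  V² − fR·V + fR·V_g = 0
With fR = 1.03×10⁻⁴ × 1360×10³ m = 140 m/s:
V = [fR − √((fR)² − 4 fR V_g)]/2 = [140 − √(140² − 4×140×29)]/2 = 41 m/s
Supergeostrophic (V > V_g = 29 m/s), as expected around a high.
Converting: 41 m/s × 3.6 = 148 km/h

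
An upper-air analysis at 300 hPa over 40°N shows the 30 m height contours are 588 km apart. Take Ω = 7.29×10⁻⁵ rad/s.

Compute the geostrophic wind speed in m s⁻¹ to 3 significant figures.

5.34 m s⁻¹

Coriolis parameter at 40°N:
f = 2Ω sin φ = 2 × 7.29×10⁻⁵ × sin 40° = 9.37×10⁻⁵ s⁻¹
Height gradient: |∂Z/∂n| = 30 m / 588000 m = 5.10×10⁻⁵
On a pressure surface, geostrophic balance gives V_g = (g/f)|∂Z/∂n|:
V_g = 9.81 × 5.10×10⁻⁵ / 9.37×10⁻⁵ = 5.34 m/s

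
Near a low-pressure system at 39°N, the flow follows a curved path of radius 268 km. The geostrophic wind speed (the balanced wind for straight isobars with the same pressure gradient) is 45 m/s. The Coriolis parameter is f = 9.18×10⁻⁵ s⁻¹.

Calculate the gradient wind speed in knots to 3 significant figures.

Around a low, centrifugal force acts outward with Coriolis, so pressure-gradient force balances both:
(1/ρ)|∂P/∂n| = fV + V²/R  →  V² + fR·V − fR·V_g = 0
With fR = 9.18×10⁻⁵ × 268×10³ m = 24.6 m/s:
V = [−fR + √((fR)² + 4 fR V_g)]/2 = [−24.6 + √(24.6² + 4×24.6×45)]/2 = 23.2 m/s
Subgeostrophic (V < V_g = 45 m/s), as expected around a low.
Converting: 23.2 m/s × 1.944 = 45.0 knots

45.0 knots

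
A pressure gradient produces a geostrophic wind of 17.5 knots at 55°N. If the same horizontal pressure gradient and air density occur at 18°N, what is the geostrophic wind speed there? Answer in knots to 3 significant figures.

With the same pressure gradient and density, V_g ∝ 1/f ∝ 1/sin φ.
V₂ = V₁ · sin φ₁ / sin φ₂ = 17.5 × sin 55° / sin 18°
V₂ = 17.5 × 0.8192/0.3090 = 46.4 knots

46.4 knots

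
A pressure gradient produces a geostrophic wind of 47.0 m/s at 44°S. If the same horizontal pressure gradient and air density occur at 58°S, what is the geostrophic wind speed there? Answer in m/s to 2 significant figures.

38 m/s

With the same pressure gradient and density, V_g ∝ 1/f ∝ 1/sin φ.
V₂ = V₁ · sin φ₁ / sin φ₂ = 47.0 × sin 44° / sin 58°
V₂ = 47.0 × 0.6947/0.8480 = 38 m/s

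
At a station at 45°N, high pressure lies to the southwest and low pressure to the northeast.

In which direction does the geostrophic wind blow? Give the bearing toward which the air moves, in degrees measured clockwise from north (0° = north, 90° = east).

135°

The pressure-gradient force points toward the northeast (bearing 045°).
Geostrophic balance: in the Northern Hemisphere the Coriolis force deflects motion to the right, so the geostrophic wind blows 90° to the right of the pressure-gradient force (low pressure on the left).
Rotating 045° by 90° clockwise gives 135° — the wind blows toward the southeast.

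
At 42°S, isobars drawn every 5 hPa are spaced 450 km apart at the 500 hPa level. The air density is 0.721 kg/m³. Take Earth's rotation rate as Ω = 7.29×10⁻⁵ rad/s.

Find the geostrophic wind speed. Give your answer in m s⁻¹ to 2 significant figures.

Coriolis parameter at 42°S:
f = 2Ω sin φ = 2 × 7.29×10⁻⁵ × sin 42° = 9.76×10⁻⁵ s⁻¹
Pressure gradient: |∂P/∂n| = 500 Pa / 450000 m = 1.11×10⁻³ Pa/m
Geostrophic balance (pressure-gradient force = Coriolis force):
V_g = (1/(fρ)) |∂P/∂n| = 1.11×10⁻³ / (9.76×10⁻⁵ × 0.721) = 15.8 m/s

16 m s⁻¹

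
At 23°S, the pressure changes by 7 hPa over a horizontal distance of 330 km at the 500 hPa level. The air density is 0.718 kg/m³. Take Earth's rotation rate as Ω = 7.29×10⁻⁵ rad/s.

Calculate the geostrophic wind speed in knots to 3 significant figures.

101 knots

Coriolis parameter at 23°S:
f = 2Ω sin φ = 2 × 7.29×10⁻⁵ × sin 23° = 5.70×10⁻⁵ s⁻¹
Pressure gradient: |∂P/∂n| = 700 Pa / 330000 m = 2.12×10⁻³ Pa/m
Geostrophic balance (pressure-gradient force = Coriolis force):
V_g = (1/(fρ)) |∂P/∂n| = 2.12×10⁻³ / (5.70×10⁻⁵ × 0.718) = 51.9 m/s
Converting: 51.9 m/s × 1.944 = 101 knots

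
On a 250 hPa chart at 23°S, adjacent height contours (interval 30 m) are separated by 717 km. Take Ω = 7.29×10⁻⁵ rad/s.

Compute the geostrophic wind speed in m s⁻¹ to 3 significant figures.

7.21 m s⁻¹

Coriolis parameter at 23°S:
f = 2Ω sin φ = 2 × 7.29×10⁻⁵ × sin 23° = 5.70×10⁻⁵ s⁻¹
Height gradient: |∂Z/∂n| = 30 m / 717000 m = 4.18×10⁻⁵
On a pressure surface, geostrophic balance gives V_g = (g/f)|∂Z/∂n|:
V_g = 9.81 × 4.18×10⁻⁵ / 5.70×10⁻⁵ = 7.21 m/s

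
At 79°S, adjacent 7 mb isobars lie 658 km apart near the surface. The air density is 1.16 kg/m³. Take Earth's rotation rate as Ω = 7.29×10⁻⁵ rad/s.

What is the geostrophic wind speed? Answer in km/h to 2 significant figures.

Coriolis parameter at 79°S:
f = 2Ω sin φ = 2 × 7.29×10⁻⁵ × sin 79° = 1.43×10⁻⁴ s⁻¹
Pressure gradient: |∂P/∂n| = 700 Pa / 658000 m = 1.06×10⁻³ Pa/m
Geostrophic balance (pressure-gradient force = Coriolis force):
V_g = (1/(fρ)) |∂P/∂n| = 1.06×10⁻³ / (1.43×10⁻⁴ × 1.16) = 6.41 m/s
Converting: 6.41 m/s × 3.6 = 23 km/h

23 km/h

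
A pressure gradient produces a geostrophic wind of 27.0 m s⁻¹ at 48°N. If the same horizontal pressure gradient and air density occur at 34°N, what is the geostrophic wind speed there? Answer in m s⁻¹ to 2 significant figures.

36 m s⁻¹

With the same pressure gradient and density, V_g ∝ 1/f ∝ 1/sin φ.
V₂ = V₁ · sin φ₁ / sin φ₂ = 27.0 × sin 48° / sin 34°
V₂ = 27.0 × 0.7431/0.5592 = 36 m s⁻¹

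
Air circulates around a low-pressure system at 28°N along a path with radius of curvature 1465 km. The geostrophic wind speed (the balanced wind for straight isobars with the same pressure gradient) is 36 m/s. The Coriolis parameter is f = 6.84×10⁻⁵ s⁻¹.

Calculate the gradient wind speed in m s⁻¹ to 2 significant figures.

Around a low, centrifugal force acts outward with Coriolis, so pressure-gradient force balances both:
(1/ρ)|∂P/∂n| = fV + V²/R  →  V² + fR·V − fR·V_g = 0
With fR = 6.84×10⁻⁵ × 1465×10³ m = 100 m/s:
V = [−fR + √((fR)² + 4 fR V_g)]/2 = [−100 + √(100² + 4×100×36)]/2 = 28.1 m/s
Subgeostrophic (V < V_g = 36 m/s), as expected around a low.

28 m s⁻¹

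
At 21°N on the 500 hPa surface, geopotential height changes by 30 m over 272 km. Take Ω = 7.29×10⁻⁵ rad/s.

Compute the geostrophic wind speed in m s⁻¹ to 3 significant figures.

20.7 m s⁻¹

Coriolis parameter at 21°N:
f = 2Ω sin φ = 2 × 7.29×10⁻⁵ × sin 21° = 5.23×10⁻⁵ s⁻¹
Height gradient: |∂Z/∂n| = 30 m / 272000 m = 1.10×10⁻⁴
On a pressure surface, geostrophic balance gives V_g = (g/f)|∂Z/∂n|:
V_g = 9.81 × 1.10×10⁻⁴ / 5.23×10⁻⁵ = 20.7 m/s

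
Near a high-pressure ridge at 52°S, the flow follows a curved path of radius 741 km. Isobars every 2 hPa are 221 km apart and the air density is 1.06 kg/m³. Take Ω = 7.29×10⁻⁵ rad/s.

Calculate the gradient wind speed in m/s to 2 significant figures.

8.2 m/s

Coriolis parameter at 52°S:
f = 2Ω sin φ = 2 × 7.29×10⁻⁵ × sin 52° = 1.15×10⁻⁴ s⁻¹
Pressure gradient: |∂P/∂n| = 200 Pa / 221000 m = 9.05×10⁻⁴ Pa/m
Geostrophic speed: V_g = |∂P/∂n|/(fρ) = 9.05×10⁻⁴/(1.15×10⁻⁴ × 1.06) = 7.43 m/s
Around a high, pressure-gradient force acts outward with centrifugal, so Coriolis balances both:
fV = (1/ρ)|∂P/∂n| + V²/R  →  V² − fR·V + fR·V_g = 0
With fR = 1.15×10⁻⁴ × 741×10³ m = 85.1 m/s:
V = [fR − √((fR)² − 4 fR V_g)]/2 = [85.1 − √(85.1² − 4×85.1×7.43)]/2 = 8.23 m/s
Supergeostrophic (V > V_g = 7.43 m/s), as expected around a high.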